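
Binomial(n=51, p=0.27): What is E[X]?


E[X] = n*p = 51 * 0.27 = 13.77

13.77


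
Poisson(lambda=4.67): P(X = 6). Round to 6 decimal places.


P = e^(-lam) * lam^k / k!
e^(-4.67) ≈ 0.009372270
lam^k = 4.67^6 ≈ 10372.926089
k! = 6! = 720
P = 0.009372270 * 10372.926089 / 720 ≈ 0.135025

0.135025


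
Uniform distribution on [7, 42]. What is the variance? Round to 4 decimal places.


Var = (b-a)^2 / 12
(b-a)^2 = (42 - 7)^2 = 1225
Var = 1225/12 ≈ 102.083333

102.0833


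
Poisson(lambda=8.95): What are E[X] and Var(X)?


E[X] = Var(X) = lambda = 8.95

8.95, 8.95


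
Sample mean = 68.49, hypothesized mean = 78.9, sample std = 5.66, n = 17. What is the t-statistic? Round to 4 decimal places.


t = (xbar - mu0) / (s/sqrt(n))
xbar - mu0 = 68.49 - 78.9 = -10.41
sqrt(17) ≈ 4.12310563
s/sqrt(n) = 5.66 / 4.12310563 ≈ 1.37275164
t = -10.41 / 1.37275164 ≈ -7.583309

-7.5833


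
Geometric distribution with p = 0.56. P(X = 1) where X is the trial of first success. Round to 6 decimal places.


P = (1-p)^(k-1) * p
(1-p)^(k-1) = 0.44^0 = 1
P = 1 * 0.56 = 0.56

0.560000


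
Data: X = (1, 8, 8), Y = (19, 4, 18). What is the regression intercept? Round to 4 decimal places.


a = ybar - b*xbar, where b = sum((xi-xbar)(yi-ybar)) / sum((xi-xbar)^2)
n = 3, xbar = 17/3 ≈ 5.666667, ybar = 41/3 ≈ 13.666667
Sxy = sum((xi-xbar)(yi-ybar)) = -112/3 ≈ -37.333333
Sxx = sum((xi-xbar)^2) = 98/3 ≈ 32.666667
b = Sxy / Sxx = -8/7 ≈ -1.142857
a = 13.666667 - (-1.142857) * 5.666667 = 141/7 ≈ 20.142857

20.1429


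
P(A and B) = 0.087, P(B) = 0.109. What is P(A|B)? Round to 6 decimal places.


P(A|B) = P(A and B) / P(B) = 0.087 / 0.109 = 87/109 ≈ 0.79816514

0.798165


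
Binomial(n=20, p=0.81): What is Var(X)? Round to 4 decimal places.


Var = n*p*(1-p) = 20 * 0.81 * 0.19 = 3.078

3.0780


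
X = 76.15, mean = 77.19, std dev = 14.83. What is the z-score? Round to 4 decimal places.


z = (X - mu) / sigma
X - mu = 76.15 - 77.19 = -1.04
z = -1.04 / 14.83 = -104/1483 ≈ -0.070128

-0.0701


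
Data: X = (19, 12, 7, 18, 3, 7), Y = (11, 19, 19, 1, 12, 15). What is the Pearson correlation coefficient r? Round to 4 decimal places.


r = sum((xi-xbar)(yi-ybar)) / sqrt(sum((xi-xbar)^2) * sum((yi-ybar)^2))
n = 6, xbar = 66/6 = 11, ybar = 77/6 ≈ 12.833333
Sxy = sum((xi-xbar)(yi-ybar)) = -118
Sxx = sum((xi-xbar)^2) = 210
Syy = sum((yi-ybar)^2) = 1349/6 ≈ 224.833333
sqrt(Sxx*Syy) ≈ 217.290129
r = Sxy / sqrt(Sxx*Syy) = -118 / 217.290129 ≈ -0.543053

-0.5431


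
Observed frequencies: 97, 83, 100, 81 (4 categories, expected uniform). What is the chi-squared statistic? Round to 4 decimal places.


chi2 = sum((O-E)^2/E), E = total/4
total = 361, E = 361/4 = 90.25
(97 - 90.25)^2 / 90.25 = 45.5625 / 90.25 = 729/1444 ≈ 0.504848
(83 - 90.25)^2 / 90.25 = 52.5625 / 90.25 = 841/1444 ≈ 0.582410
(100 - 90.25)^2 / 90.25 = 95.0625 / 90.25 = 1521/1444 ≈ 1.053324
(81 - 90.25)^2 / 90.25 = 85.5625 / 90.25 = 1369/1444 ≈ 0.948061
chi2 = 1115/361 ≈ 3.088643

3.0886


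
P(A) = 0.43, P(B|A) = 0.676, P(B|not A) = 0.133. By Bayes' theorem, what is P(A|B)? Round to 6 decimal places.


P(A|B) = P(B|A)*P(A) / P(B), P(B) = P(B|A)*P(A) + P(B|not A)*P(not A)
P(B|A)*P(A) = 0.676 * 0.43 = 0.29068
P(B|not A)*P(not A) = 0.133 * 0.57 = 0.07581
P(B) = 0.29068 + 0.07581 = 0.36649
P(A|B) = 0.29068 / 0.36649 ≈ 0.79314579

0.793146


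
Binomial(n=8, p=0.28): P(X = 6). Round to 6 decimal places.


P = C(n,k) * p^k * (1-p)^(n-k)
C(8,6) = 28
p^k = 0.28^6 ≈ 0.0004818903
(1-p)^(n-k) = 0.72^2 = 0.5184
P = 28 * 0.0004818903 * 0.5184 ≈ 0.006995

0.006995


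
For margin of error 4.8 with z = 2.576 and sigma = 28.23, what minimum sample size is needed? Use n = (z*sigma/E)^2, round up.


z*sigma/E = 2.576 * 28.23 / 4.8 = 15.1501
(z*sigma/E)^2 ≈ 229.525530
round up: n = 230

230


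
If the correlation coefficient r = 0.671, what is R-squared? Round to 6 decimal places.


R^2 = r^2 = (0.671)^2 = 0.450241

0.450241


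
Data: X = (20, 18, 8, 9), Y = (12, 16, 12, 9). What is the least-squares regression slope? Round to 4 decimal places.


b = sum((xi-xbar)(yi-ybar)) / sum((xi-xbar)^2)
n = 4, xbar = 55/4 = 13.75, ybar = 49/4 = 12.25
Sxy = sum((xi-xbar)(yi-ybar)) = 31.25
Sxx = sum((xi-xbar)^2) = 112.75
b = Sxy / Sxx = 125/451 ≈ 0.277162

0.2772


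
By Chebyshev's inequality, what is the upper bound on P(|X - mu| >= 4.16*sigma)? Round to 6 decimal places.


P <= 1/k^2
k^2 = 4.16^2 = 17.3056
1/k^2 = 1 / 17.3056 ≈ 0.05778476

0.057785


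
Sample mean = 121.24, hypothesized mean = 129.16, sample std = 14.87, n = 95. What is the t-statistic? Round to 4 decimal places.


t = (xbar - mu0) / (s/sqrt(n))
xbar - mu0 = 121.24 - 129.16 = -7.92
sqrt(95) ≈ 9.74679434
s/sqrt(n) = 14.87 / 9.74679434 ≈ 1.52562981
t = -7.92 / 1.52562981 ≈ -5.191299

-5.1913


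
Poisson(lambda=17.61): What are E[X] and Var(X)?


E[X] = Var(X) = lambda = 17.61

17.61, 17.61


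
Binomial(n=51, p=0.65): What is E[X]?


E[X] = n*p = 51 * 0.65 = 33.15

33.15


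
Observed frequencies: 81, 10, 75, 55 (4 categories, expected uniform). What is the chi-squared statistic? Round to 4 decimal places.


chi2 = sum((O-E)^2/E), E = total/4
total = 221, E = 221/4 = 55.25
(81 - 55.25)^2 / 55.25 = 663.0625 / 55.25 = 10609/884 ≈ 12.001131
(10 - 55.25)^2 / 55.25 = 2047.5625 / 55.25 = 32761/884 ≈ 37.059955
(75 - 55.25)^2 / 55.25 = 390.0625 / 55.25 = 6241/884 ≈ 7.059955
(55 - 55.25)^2 / 55.25 = 0.0625 / 55.25 = 1/884 ≈ 0.001131
chi2 = 12403/221 ≈ 56.122172

56.1222


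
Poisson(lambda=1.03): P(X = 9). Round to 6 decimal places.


P = e^(-lam) * lam^k / k!
e^(-1.03) ≈ 0.3570070
lam^k = 1.03^9 ≈ 1.304773
k! = 9! = 362880
P = 0.3570070 * 1.304773 / 362880 ≈ 0.000001

0.000001


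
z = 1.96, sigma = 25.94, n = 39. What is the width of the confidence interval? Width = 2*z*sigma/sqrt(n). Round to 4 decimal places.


width = 2*z*sigma/sqrt(n)
2*z*sigma = 2 * 1.96 * 25.94 = 101.6848
sqrt(39) ≈ 6.244998
width = 101.6848 / 6.244998 ≈ 16.282599

16.2826


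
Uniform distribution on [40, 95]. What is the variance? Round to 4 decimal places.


Var = (b-a)^2 / 12
(b-a)^2 = (95 - 40)^2 = 3025
Var = 3025/12 ≈ 252.083333

252.0833


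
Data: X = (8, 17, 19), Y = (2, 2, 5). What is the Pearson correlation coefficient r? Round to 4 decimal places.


r = sum((xi-xbar)(yi-ybar)) / sqrt(sum((xi-xbar)^2) * sum((yi-ybar)^2))
n = 3, xbar = 44/3 ≈ 14.666667, ybar = 9/3 = 3
Sxy = sum((xi-xbar)(yi-ybar)) = 13
Sxx = sum((xi-xbar)^2) = 206/3 ≈ 68.666667
Syy = sum((yi-ybar)^2) = 6
sqrt(Sxx*Syy) ≈ 20.297783
r = Sxy / sqrt(Sxx*Syy) = 13 / 20.297783 ≈ 0.640464

0.6405


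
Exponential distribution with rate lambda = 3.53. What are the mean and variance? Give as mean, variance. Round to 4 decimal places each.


mean = 1/lam, var = 1/lam^2
mean = 1 / 3.53 = 100/353 ≈ 0.283286
lam^2 = 3.53^2 = 12.4609
var = 1 / 12.4609 ≈ 0.080251

0.2833, 0.0803


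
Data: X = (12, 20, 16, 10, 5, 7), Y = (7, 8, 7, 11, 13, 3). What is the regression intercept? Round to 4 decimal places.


a = ybar - b*xbar, where b = sum((xi-xbar)(yi-ybar)) / sum((xi-xbar)^2)
n = 6, xbar = 70/6 = 35/3 ≈ 11.666667, ybar = 49/6 ≈ 8.166667
Sxy = sum((xi-xbar)(yi-ybar)) = -59/3 ≈ -19.666667
Sxx = sum((xi-xbar)^2) = 472/3 ≈ 157.333333
b = Sxy / Sxx = -0.125
a = 8.166667 - (-0.125) * 11.666667 = 9.625

9.6250


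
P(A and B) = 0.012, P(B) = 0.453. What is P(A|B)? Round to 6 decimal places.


P(A|B) = P(A and B) / P(B) = 0.012 / 0.453 = 4/151 ≈ 0.02649007

0.026490


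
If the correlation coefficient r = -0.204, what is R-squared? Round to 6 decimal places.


R^2 = r^2 = (-0.204)^2 = 0.041616

0.041616


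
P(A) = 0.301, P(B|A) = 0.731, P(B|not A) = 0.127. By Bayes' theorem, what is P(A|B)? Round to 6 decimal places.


P(A|B) = P(B|A)*P(A) / P(B), P(B) = P(B|A)*P(A) + P(B|not A)*P(not A)
P(B|A)*P(A) = 0.731 * 0.301 = 0.220031
P(B|not A)*P(not A) = 0.127 * 0.699 = 0.088773
P(B) = 0.220031 + 0.088773 = 0.308804
P(A|B) = 0.220031 / 0.308804 ≈ 0.71252639

0.712526


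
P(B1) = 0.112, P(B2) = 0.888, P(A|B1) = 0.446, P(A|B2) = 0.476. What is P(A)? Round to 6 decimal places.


P(A) = P(A|B1)*P(B1) + P(A|B2)*P(B2)
P(A|B1)*P(B1) = 0.446 * 0.112 = 0.049952
P(A|B2)*P(B2) = 0.476 * 0.888 = 0.422688
P(A) = 0.049952 + 0.422688 = 0.47264

0.472640


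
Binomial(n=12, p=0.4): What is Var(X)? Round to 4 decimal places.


Var = n*p*(1-p) = 12 * 0.4 * 0.6 = 2.88

2.8800


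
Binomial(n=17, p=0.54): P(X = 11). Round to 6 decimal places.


P = C(n,k) * p^k * (1-p)^(n-k)
C(17,11) = 12376
p^k = 0.54^11 ≈ 0.001138496
(1-p)^(n-k) = 0.46^6 ≈ 0.009474297
P = 12376 * 0.001138496 * 0.009474297 ≈ 0.133493

0.133493


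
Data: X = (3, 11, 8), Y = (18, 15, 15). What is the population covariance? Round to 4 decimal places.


Cov = (1/n)*sum((xi-xbar)(yi-ybar))
n = 3, xbar = 22/3 ≈ 7.333333, ybar = 48/3 = 16
sum((xi-xbar)(yi-ybar)) = -13
Cov = -13 / 3 = -13/3 ≈ -4.333333

-4.3333


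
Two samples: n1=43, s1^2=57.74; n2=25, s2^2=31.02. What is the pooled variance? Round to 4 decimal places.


sp^2 = ((n1-1)*s1^2 + (n2-1)*s2^2)/(n1+n2-2)
(n1-1)*s1^2 = 42 * 57.74 = 2425.08
(n2-1)*s2^2 = 24 * 31.02 = 744.48
numerator = 2425.08 + 744.48 = 3169.56
n1+n2-2 = 66
sp^2 = 3169.56 / 66 = 26413/550 ≈ 48.023636

48.0236


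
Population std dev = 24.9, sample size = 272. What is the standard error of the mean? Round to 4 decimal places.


SE = sigma / sqrt(n)
sqrt(272) ≈ 16.492423
SE = 24.9 / 16.492423 ≈ 1.509784

1.5098


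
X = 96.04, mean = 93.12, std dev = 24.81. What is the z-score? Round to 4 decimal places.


z = (X - mu) / sigma
X - mu = 96.04 - 93.12 = 2.92
z = 2.92 / 24.81 = 292/2481 ≈ 0.117694

0.1177


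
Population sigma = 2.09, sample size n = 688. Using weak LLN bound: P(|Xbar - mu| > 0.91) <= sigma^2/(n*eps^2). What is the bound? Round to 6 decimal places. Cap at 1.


bound = min(1, sigma^2/(n*eps^2))
sigma^2 = 2.09^2 = 4.3681
n*eps^2 = 688 * 0.91^2 = 688 * 0.8281 = 569.7328
sigma^2/(n*eps^2) = 4.3681 / 569.7328 ≈ 0.00766693

0.007667


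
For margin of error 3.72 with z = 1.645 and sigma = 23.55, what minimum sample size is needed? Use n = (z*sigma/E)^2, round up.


z*sigma/E = 1.645 * 23.55 / 3.72 = 51653/4960 ≈ 10.413911
(z*sigma/E)^2 ≈ 108.449548
round up: n = 109

109


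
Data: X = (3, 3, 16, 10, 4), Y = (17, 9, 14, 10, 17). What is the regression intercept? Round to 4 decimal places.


a = ybar - b*xbar, where b = sum((xi-xbar)(yi-ybar)) / sum((xi-xbar)^2)
n = 5, xbar = 36/5 = 7.2, ybar = 67/5 = 13.4
Sxy = sum((xi-xbar)(yi-ybar)) = -12.4
Sxx = sum((xi-xbar)^2) = 130.8
b = Sxy / Sxx = -31/327 ≈ -0.094801
a = 13.4 - (-0.094801) * 7.2 = 1535/109 ≈ 14.082569

14.0826


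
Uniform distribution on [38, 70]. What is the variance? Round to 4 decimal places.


Var = (b-a)^2 / 12
(b-a)^2 = (70 - 38)^2 = 1024
Var = 1024/12 ≈ 85.333333

85.3333


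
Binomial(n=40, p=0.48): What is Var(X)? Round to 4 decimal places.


Var = n*p*(1-p) = 40 * 0.48 * 0.52 = 9.984

9.9840


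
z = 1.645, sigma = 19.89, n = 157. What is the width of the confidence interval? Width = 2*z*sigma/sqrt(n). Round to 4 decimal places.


width = 2*z*sigma/sqrt(n)
2*z*sigma = 2 * 1.645 * 19.89 = 65.4381
sqrt(157) ≈ 12.529964
width = 65.4381 / 12.529964 ≈ 5.222529

5.2225


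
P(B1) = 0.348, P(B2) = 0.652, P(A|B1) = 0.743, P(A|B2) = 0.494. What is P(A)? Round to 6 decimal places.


P(A) = P(A|B1)*P(B1) + P(A|B2)*P(B2)
P(A|B1)*P(B1) = 0.743 * 0.348 = 0.258564
P(A|B2)*P(B2) = 0.494 * 0.652 = 0.322088
P(A) = 0.258564 + 0.322088 = 0.580652

0.580652


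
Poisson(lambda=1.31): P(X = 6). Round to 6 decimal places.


P = e^(-lam) * lam^k / k!
e^(-1.31) ≈ 0.2698201
lam^k = 1.31^6 ≈ 5.053913
k! = 6! = 720
P = 0.2698201 * 5.053913 / 720 ≈ 0.001894

0.001894


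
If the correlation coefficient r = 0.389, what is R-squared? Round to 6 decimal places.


R^2 = r^2 = (0.389)^2 = 0.151321

0.151321


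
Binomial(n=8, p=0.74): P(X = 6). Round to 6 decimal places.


P = C(n,k) * p^k * (1-p)^(n-k)
C(8,6) = 28
p^k = 0.74^6 ≈ 0.1642065
(1-p)^(n-k) = 0.26^2 = 0.0676
P = 28 * 0.1642065 * 0.0676 ≈ 0.310810

0.310810


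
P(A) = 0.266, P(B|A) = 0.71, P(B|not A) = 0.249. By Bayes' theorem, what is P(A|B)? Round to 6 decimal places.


P(A|B) = P(B|A)*P(A) / P(B), P(B) = P(B|A)*P(A) + P(B|not A)*P(not A)
P(B|A)*P(A) = 0.71 * 0.266 = 0.18886
P(B|not A)*P(not A) = 0.249 * 0.734 = 0.182766
P(B) = 0.18886 + 0.182766 = 0.371626
P(A|B) = 0.18886 / 0.371626 ≈ 0.50819910

0.508199


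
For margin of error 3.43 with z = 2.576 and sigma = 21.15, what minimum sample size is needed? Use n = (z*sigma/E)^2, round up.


z*sigma/E = 2.576 * 21.15 / 3.43 = 19458/1225 ≈ 15.884082
(z*sigma/E)^2 ≈ 252.304049
round up: n = 253

253


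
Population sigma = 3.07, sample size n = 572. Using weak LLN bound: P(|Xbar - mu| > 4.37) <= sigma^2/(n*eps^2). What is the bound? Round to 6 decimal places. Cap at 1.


bound = min(1, sigma^2/(n*eps^2))
sigma^2 = 3.07^2 = 9.4249
n*eps^2 = 572 * 4.37^2 = 572 * 19.0969 = 10923.4268
sigma^2/(n*eps^2) = 9.4249 / 10923.4268 ≈ 0.00086282

0.000863


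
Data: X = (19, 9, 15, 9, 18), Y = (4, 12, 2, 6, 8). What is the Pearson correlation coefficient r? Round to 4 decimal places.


r = sum((xi-xbar)(yi-ybar)) / sqrt(sum((xi-xbar)^2) * sum((yi-ybar)^2))
n = 5, xbar = 70/5 = 14, ybar = 32/5 = 6.4
Sxy = sum((xi-xbar)(yi-ybar)) = -36
Sxx = sum((xi-xbar)^2) = 92
Syy = sum((yi-ybar)^2) = 59.2
sqrt(Sxx*Syy) ≈ 73.799729
r = Sxy / sqrt(Sxx*Syy) = -36 / 73.799729 ≈ -0.487807

-0.4878


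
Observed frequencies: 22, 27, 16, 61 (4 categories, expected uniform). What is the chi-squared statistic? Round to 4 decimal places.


chi2 = sum((O-E)^2/E), E = total/4
total = 126, E = 126/4 = 31.5
(22 - 31.5)^2 / 31.5 = 90.25 / 31.5 = 361/126 ≈ 2.865079
(27 - 31.5)^2 / 31.5 = 20.25 / 31.5 = 9/14 ≈ 0.642857
(16 - 31.5)^2 / 31.5 = 240.25 / 31.5 = 961/126 ≈ 7.626984
(61 - 31.5)^2 / 31.5 = 870.25 / 31.5 = 3481/126 ≈ 27.626984
chi2 = 814/21 ≈ 38.761905

38.7619


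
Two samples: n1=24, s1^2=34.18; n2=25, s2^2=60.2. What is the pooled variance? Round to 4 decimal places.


sp^2 = ((n1-1)*s1^2 + (n2-1)*s2^2)/(n1+n2-2)
(n1-1)*s1^2 = 23 * 34.18 = 786.14
(n2-1)*s2^2 = 24 * 60.2 = 1444.8
numerator = 786.14 + 1444.8 = 2230.94
n1+n2-2 = 47
sp^2 = 2230.94 / 47 = 111547/2350 ≈ 47.466809

47.4668


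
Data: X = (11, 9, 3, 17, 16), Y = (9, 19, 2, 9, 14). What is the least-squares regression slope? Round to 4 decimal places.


b = sum((xi-xbar)(yi-ybar)) / sum((xi-xbar)^2)
n = 5, xbar = 56/5 = 11.2, ybar = 53/5 = 10.6
Sxy = sum((xi-xbar)(yi-ybar)) = 59.4
Sxx = sum((xi-xbar)^2) = 128.8
b = Sxy / Sxx = 297/644 ≈ 0.461180

0.4612


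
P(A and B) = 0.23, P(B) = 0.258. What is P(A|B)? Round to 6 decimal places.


P(A|B) = P(A and B) / P(B) = 0.23 / 0.258 = 115/129 ≈ 0.89147287

0.891473


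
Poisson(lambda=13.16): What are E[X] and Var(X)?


E[X] = Var(X) = lambda = 13.16

13.16, 13.16


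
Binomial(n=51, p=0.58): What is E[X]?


E[X] = n*p = 51 * 0.58 = 29.58

29.58


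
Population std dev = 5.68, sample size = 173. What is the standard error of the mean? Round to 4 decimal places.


SE = sigma / sqrt(n)
sqrt(173) ≈ 13.152946
SE = 5.68 / 13.152946 ≈ 0.431842

0.4318


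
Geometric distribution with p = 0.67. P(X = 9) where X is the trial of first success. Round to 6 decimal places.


P = (1-p)^(k-1) * p
(1-p)^(k-1) = 0.33^8 ≈ 0.0001406409
P = 0.0001406409 * 0.67 ≈ 0.00009422938

0.000094


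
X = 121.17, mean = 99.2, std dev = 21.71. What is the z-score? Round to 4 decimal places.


z = (X - mu) / sigma
X - mu = 121.17 - 99.2 = 21.97
z = 21.97 / 21.71 = 169/167 ≈ 1.011976

1.0120


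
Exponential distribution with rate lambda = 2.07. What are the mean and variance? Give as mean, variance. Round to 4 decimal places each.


mean = 1/lam, var = 1/lam^2
mean = 1 / 2.07 = 100/207 ≈ 0.483092
lam^2 = 2.07^2 = 4.2849
var = 1 / 4.2849 ≈ 0.233378

0.4831, 0.2334


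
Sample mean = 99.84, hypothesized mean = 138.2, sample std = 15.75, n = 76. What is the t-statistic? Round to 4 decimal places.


t = (xbar - mu0) / (s/sqrt(n))
xbar - mu0 = 99.84 - 138.2 = -38.36
sqrt(76) ≈ 8.71779789
s/sqrt(n) = 15.75 / 8.71779789 ≈ 1.80664890
t = -38.36 / 1.80664890 ≈ -21.232681

-21.2327


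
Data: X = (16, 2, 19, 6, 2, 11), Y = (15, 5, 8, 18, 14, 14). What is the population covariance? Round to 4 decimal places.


Cov = (1/n)*sum((xi-xbar)(yi-ybar))
n = 6, xbar = 56/6 = 28/3 ≈ 9.333333, ybar = 74/6 = 37/3 ≈ 12.333333
sum((xi-xbar)(yi-ybar)) = 4/3 ≈ 1.333333
Cov = 1.333333 / 6 = 2/9 ≈ 0.222222

0.2222


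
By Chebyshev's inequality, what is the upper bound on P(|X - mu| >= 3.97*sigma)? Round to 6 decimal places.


P <= 1/k^2
k^2 = 3.97^2 = 15.7609
1/k^2 = 1 / 15.7609 ≈ 0.06344815

0.063448


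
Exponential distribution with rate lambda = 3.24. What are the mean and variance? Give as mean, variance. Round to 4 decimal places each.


mean = 1/lam, var = 1/lam^2
mean = 1 / 3.24 = 25/81 ≈ 0.308642
lam^2 = 3.24^2 = 10.4976
var = 1 / 10.4976 = 625/6561 ≈ 0.095260

0.3086, 0.0953


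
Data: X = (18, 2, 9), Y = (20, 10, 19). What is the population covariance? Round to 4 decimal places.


Cov = (1/n)*sum((xi-xbar)(yi-ybar))
n = 3, xbar = 29/3 ≈ 9.666667, ybar = 49/3 ≈ 16.333333
sum((xi-xbar)(yi-ybar)) = 232/3 ≈ 77.333333
Cov = 77.333333 / 3 = 232/9 ≈ 25.777778

25.7778


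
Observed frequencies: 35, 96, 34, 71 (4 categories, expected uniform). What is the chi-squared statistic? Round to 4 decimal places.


chi2 = sum((O-E)^2/E), E = total/4
total = 236, E = 236/4 = 59
(35 - 59)^2 / 59 = 576 / 59 = 576/59 ≈ 9.762712
(96 - 59)^2 / 59 = 1369 / 59 = 1369/59 ≈ 23.203390
(34 - 59)^2 / 59 = 625 / 59 = 625/59 ≈ 10.593220
(71 - 59)^2 / 59 = 144 / 59 = 144/59 ≈ 2.440678
chi2 = 46

46.0000


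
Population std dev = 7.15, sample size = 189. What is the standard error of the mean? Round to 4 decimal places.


SE = sigma / sqrt(n)
sqrt(189) ≈ 13.747727
SE = 7.15 / 13.747727 ≈ 0.520086

0.5201


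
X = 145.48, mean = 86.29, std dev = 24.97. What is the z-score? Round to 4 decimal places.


z = (X - mu) / sigma
X - mu = 145.48 - 86.29 = 59.19
z = 59.19 / 24.97 = 5919/2497 ≈ 2.370445

2.3704


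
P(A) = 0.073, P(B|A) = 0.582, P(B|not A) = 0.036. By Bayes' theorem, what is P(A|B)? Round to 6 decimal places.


P(A|B) = P(B|A)*P(A) / P(B), P(B) = P(B|A)*P(A) + P(B|not A)*P(not A)
P(B|A)*P(A) = 0.582 * 0.073 = 0.042486
P(B|not A)*P(not A) = 0.036 * 0.927 = 0.033372
P(B) = 0.042486 + 0.033372 = 0.075858
P(A|B) = 0.042486 / 0.075858 ≈ 0.56007277

0.560073


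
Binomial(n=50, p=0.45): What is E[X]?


E[X] = n*p = 50 * 0.45 = 22.5

22.5


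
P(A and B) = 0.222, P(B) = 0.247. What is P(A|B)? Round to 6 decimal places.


P(A|B) = P(A and B) / P(B) = 0.222 / 0.247 = 222/247 ≈ 0.89878543

0.898785


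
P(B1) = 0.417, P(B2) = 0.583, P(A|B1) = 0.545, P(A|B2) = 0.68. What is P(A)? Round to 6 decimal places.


P(A) = P(A|B1)*P(B1) + P(A|B2)*P(B2)
P(A|B1)*P(B1) = 0.545 * 0.417 = 0.227265
P(A|B2)*P(B2) = 0.68 * 0.583 = 0.39644
P(A) = 0.227265 + 0.39644 = 0.623705

0.623705


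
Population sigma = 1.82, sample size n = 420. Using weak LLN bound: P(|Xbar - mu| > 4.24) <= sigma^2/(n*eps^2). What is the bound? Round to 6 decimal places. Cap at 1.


bound = min(1, sigma^2/(n*eps^2))
sigma^2 = 1.82^2 = 3.3124
n*eps^2 = 420 * 4.24^2 = 420 * 17.9776 = 7550.592
sigma^2/(n*eps^2) = 3.3124 / 7550.592 ≈ 0.00043869

0.000439


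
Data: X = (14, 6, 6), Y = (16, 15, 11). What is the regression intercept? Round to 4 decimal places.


a = ybar - b*xbar, where b = sum((xi-xbar)(yi-ybar)) / sum((xi-xbar)^2)
n = 3, xbar = 26/3 ≈ 8.666667, ybar = 42/3 = 14
Sxy = sum((xi-xbar)(yi-ybar)) = 16
Sxx = sum((xi-xbar)^2) = 128/3 ≈ 42.666667
b = Sxy / Sxx = 0.375
a = 14 - 0.375 * 8.666667 = 10.75

10.7500


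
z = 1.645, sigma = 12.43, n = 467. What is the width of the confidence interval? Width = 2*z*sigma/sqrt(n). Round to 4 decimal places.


width = 2*z*sigma/sqrt(n)
2*z*sigma = 2 * 1.645 * 12.43 = 40.8947
sqrt(467) ≈ 21.610183
width = 40.8947 / 21.610183 ≈ 1.892381

1.8924


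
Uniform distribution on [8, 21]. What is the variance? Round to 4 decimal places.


Var = (b-a)^2 / 12
(b-a)^2 = (21 - 8)^2 = 169
Var = 169/12 ≈ 14.083333

14.0833


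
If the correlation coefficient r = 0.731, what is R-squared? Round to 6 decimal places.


R^2 = r^2 = (0.731)^2 = 0.534361

0.534361


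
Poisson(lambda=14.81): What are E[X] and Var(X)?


E[X] = Var(X) = lambda = 14.81

14.81, 14.81


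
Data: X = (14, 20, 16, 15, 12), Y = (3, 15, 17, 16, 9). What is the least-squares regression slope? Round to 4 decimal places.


b = sum((xi-xbar)(yi-ybar)) / sum((xi-xbar)^2)
n = 5, xbar = 77/5 = 15.4, ybar = 60/5 = 12
Sxy = sum((xi-xbar)(yi-ybar)) = 38
Sxx = sum((xi-xbar)^2) = 35.2
b = Sxy / Sxx = 95/88 ≈ 1.079545

1.0795


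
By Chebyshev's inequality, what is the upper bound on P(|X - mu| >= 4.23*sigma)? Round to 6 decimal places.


P <= 1/k^2
k^2 = 4.23^2 = 17.8929
1/k^2 = 1 / 17.8929 ≈ 0.05588809

0.055888


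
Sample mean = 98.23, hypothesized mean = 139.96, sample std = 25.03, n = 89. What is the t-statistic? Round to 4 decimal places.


t = (xbar - mu0) / (s/sqrt(n))
xbar - mu0 = 98.23 - 139.96 = -41.73
sqrt(89) ≈ 9.43398113
s/sqrt(n) = 25.03 / 9.43398113 ≈ 2.65317469
t = -41.73 / 2.65317469 ≈ -15.728327

-15.7283


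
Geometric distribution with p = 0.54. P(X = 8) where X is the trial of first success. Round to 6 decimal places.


P = (1-p)^(k-1) * p
(1-p)^(k-1) = 0.46^7 ≈ 0.004358177
P = 0.004358177 * 0.54 ≈ 0.002353415

0.002353


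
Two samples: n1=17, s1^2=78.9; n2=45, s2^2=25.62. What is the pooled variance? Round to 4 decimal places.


sp^2 = ((n1-1)*s1^2 + (n2-1)*s2^2)/(n1+n2-2)
(n1-1)*s1^2 = 16 * 78.9 = 1262.4
(n2-1)*s2^2 = 44 * 25.62 = 1127.28
numerator = 1262.4 + 1127.28 = 2389.68
n1+n2-2 = 60
sp^2 = 2389.68 / 60 = 39.828

39.8280


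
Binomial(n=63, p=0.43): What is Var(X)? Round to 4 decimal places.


Var = n*p*(1-p) = 63 * 0.43 * 0.57 = 15.4413

15.4413


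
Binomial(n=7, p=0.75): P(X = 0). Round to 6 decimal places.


P = C(n,k) * p^k * (1-p)^(n-k)
C(7,0) = 1
p^k = 0.75^0 = 1
(1-p)^(n-k) = 0.25^7 ≈ 0.00006103516
P = 1 * 1 * 0.00006103516 ≈ 0.000061

0.000061


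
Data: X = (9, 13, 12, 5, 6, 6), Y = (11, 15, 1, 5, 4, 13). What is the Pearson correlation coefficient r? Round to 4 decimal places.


r = sum((xi-xbar)(yi-ybar)) / sqrt(sum((xi-xbar)^2) * sum((yi-ybar)^2))
n = 6, xbar = 51/6 = 8.5, ybar = 49/6 ≈ 8.166667
Sxy = sum((xi-xbar)(yi-ybar)) = 16.5
Sxx = sum((xi-xbar)^2) = 57.5
Syy = sum((yi-ybar)^2) = 941/6 ≈ 156.833333
sqrt(Sxx*Syy) ≈ 94.962712
r = Sxy / sqrt(Sxx*Syy) = 16.5 / 94.962712 ≈ 0.173752

0.1738


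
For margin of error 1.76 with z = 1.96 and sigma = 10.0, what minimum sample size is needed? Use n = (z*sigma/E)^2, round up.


z*sigma/E = 1.96 * 10.0 / 1.76 = 245/22 ≈ 11.136364
(z*sigma/E)^2 = 60025/484 ≈ 124.018595
round up: n = 125

125


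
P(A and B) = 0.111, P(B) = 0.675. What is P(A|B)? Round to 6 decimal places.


P(A|B) = P(A and B) / P(B) = 0.111 / 0.675 = 37/225 ≈ 0.16444444

0.164444


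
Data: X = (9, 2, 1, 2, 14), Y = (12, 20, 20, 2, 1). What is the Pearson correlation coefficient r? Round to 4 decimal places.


r = sum((xi-xbar)(yi-ybar)) / sqrt(sum((xi-xbar)^2) * sum((yi-ybar)^2))
n = 5, xbar = 28/5 = 5.6, ybar = 55/5 = 11
Sxy = sum((xi-xbar)(yi-ybar)) = -122
Sxx = sum((xi-xbar)^2) = 129.2
Syy = sum((yi-ybar)^2) = 344
sqrt(Sxx*Syy) ≈ 210.819354
r = Sxy / sqrt(Sxx*Syy) = -122 / 210.819354 ≈ -0.578694

-0.5787


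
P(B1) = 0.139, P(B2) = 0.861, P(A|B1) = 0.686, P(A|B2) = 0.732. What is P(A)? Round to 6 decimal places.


P(A) = P(A|B1)*P(B1) + P(A|B2)*P(B2)
P(A|B1)*P(B1) = 0.686 * 0.139 = 0.095354
P(A|B2)*P(B2) = 0.732 * 0.861 = 0.630252
P(A) = 0.095354 + 0.630252 = 0.725606

0.725606


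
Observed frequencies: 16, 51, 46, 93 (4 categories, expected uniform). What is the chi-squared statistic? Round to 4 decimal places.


chi2 = sum((O-E)^2/E), E = total/4
total = 206, E = 206/4 = 51.5
(16 - 51.5)^2 / 51.5 = 1260.25 / 51.5 = 5041/206 ≈ 24.470874
(51 - 51.5)^2 / 51.5 = 0.25 / 51.5 = 1/206 ≈ 0.004854
(46 - 51.5)^2 / 51.5 = 30.25 / 51.5 = 121/206 ≈ 0.587379
(93 - 51.5)^2 / 51.5 = 1722.25 / 51.5 = 6889/206 ≈ 33.441748
chi2 = 6026/103 ≈ 58.504854

58.5049


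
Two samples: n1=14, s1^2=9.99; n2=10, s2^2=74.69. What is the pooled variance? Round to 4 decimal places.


sp^2 = ((n1-1)*s1^2 + (n2-1)*s2^2)/(n1+n2-2)
(n1-1)*s1^2 = 13 * 9.99 = 129.87
(n2-1)*s2^2 = 9 * 74.69 = 672.21
numerator = 129.87 + 672.21 = 802.08
n1+n2-2 = 22
sp^2 = 802.08 / 22 = 10026/275 ≈ 36.458182

36.4582


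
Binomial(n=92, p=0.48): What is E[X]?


E[X] = n*p = 92 * 0.48 = 44.16

44.16


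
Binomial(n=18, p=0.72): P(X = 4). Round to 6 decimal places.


P = C(n,k) * p^k * (1-p)^(n-k)
C(18,4) = 3060
p^k = 0.72^4 ≈ 0.2687386
(1-p)^(n-k) = 0.28^14 ≈ 0.00000001820591
P = 3060 * 0.2687386 * 0.00000001820591 ≈ 0.000015

0.000015


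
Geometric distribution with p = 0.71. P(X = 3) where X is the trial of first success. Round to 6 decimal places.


P = (1-p)^(k-1) * p
(1-p)^(k-1) = 0.29^2 = 0.0841
P = 0.0841 * 0.71 = 0.059711

0.059711


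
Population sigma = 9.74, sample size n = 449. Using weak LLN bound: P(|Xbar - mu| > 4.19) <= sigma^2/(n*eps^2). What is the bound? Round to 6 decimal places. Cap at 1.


bound = min(1, sigma^2/(n*eps^2))
sigma^2 = 9.74^2 = 94.8676
n*eps^2 = 449 * 4.19^2 = 449 * 17.5561 = 7882.6889
sigma^2/(n*eps^2) = 94.8676 / 7882.6889 ≈ 0.01203493

0.012035


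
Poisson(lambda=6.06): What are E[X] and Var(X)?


E[X] = Var(X) = lambda = 6.06

6.06, 6.06


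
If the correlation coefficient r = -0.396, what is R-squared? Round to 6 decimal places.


R^2 = r^2 = (-0.396)^2 = 0.156816

0.156816


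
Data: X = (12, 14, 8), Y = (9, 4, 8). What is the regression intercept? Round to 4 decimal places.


a = ybar - b*xbar, where b = sum((xi-xbar)(yi-ybar)) / sum((xi-xbar)^2)
n = 3, xbar = 34/3 ≈ 11.333333, ybar = 21/3 = 7
Sxy = sum((xi-xbar)(yi-ybar)) = -10
Sxx = sum((xi-xbar)^2) = 56/3 ≈ 18.666667
b = Sxy / Sxx = -15/28 ≈ -0.535714
a = 7 - (-0.535714) * 11.333333 = 183/14 ≈ 13.071429

13.0714


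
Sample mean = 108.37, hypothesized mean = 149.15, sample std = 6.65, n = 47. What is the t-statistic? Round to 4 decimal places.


t = (xbar - mu0) / (s/sqrt(n))
xbar - mu0 = 108.37 - 149.15 = -40.78
sqrt(47) ≈ 6.85565460
s/sqrt(n) = 6.65 / 6.85565460 ≈ 0.97000219
t = -40.78 / 0.97000219 ≈ -42.041142

-42.0411


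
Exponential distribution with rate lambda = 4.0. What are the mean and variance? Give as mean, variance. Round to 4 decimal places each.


mean = 1/lam, var = 1/lam^2
mean = 1 / 4.0 = 0.25
lam^2 = 4.0^2 = 16
var = 1 / 16 = 0.0625

0.2500, 0.0625


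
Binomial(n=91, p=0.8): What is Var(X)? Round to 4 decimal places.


Var = n*p*(1-p) = 91 * 0.8 * 0.2 = 14.56

14.5600


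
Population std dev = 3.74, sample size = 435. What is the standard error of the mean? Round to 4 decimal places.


SE = sigma / sqrt(n)
sqrt(435) ≈ 20.856654
SE = 3.74 / 20.856654 ≈ 0.179319

0.1793


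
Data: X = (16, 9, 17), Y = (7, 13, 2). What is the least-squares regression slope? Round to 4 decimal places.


b = sum((xi-xbar)(yi-ybar)) / sum((xi-xbar)^2)
n = 3, xbar = 42/3 = 14, ybar = 22/3 ≈ 7.333333
Sxy = sum((xi-xbar)(yi-ybar)) = -45
Sxx = sum((xi-xbar)^2) = 38
b = Sxy / Sxx = -45/38 ≈ -1.184211

-1.1842


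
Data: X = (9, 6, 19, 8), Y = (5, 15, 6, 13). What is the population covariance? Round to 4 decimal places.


Cov = (1/n)*sum((xi-xbar)(yi-ybar))
n = 4, xbar = 42/4 = 10.5, ybar = 39/4 = 9.75
sum((xi-xbar)(yi-ybar)) = -56.5
Cov = -56.5 / 4 = -14.125

-14.1250


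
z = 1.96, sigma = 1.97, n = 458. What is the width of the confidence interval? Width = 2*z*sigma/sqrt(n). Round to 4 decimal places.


width = 2*z*sigma/sqrt(n)
2*z*sigma = 2 * 1.96 * 1.97 = 7.7224
sqrt(458) ≈ 21.400935
width = 7.7224 / 21.400935 ≈ 0.360844

0.3608


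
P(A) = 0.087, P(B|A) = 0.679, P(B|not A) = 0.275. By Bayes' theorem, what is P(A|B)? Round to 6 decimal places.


P(A|B) = P(B|A)*P(A) / P(B), P(B) = P(B|A)*P(A) + P(B|not A)*P(not A)
P(B|A)*P(A) = 0.679 * 0.087 = 0.059073
P(B|not A)*P(not A) = 0.275 * 0.913 = 0.251075
P(B) = 0.059073 + 0.251075 = 0.310148
P(A|B) = 0.059073 / 0.310148 ≈ 0.19046713

0.190467


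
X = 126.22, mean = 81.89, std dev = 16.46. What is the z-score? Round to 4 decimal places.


z = (X - mu) / sigma
X - mu = 126.22 - 81.89 = 44.33
z = 44.33 / 16.46 = 4433/1646 ≈ 2.693196

2.6932


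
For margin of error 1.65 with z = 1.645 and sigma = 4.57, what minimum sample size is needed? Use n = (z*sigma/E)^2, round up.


z*sigma/E = 1.645 * 4.57 / 1.65 ≈ 4.556152
(z*sigma/E)^2 ≈ 20.758517
round up: n = 21

21


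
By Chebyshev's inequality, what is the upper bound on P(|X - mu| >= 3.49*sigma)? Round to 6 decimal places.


P <= 1/k^2
k^2 = 3.49^2 = 12.1801
1/k^2 = 1 / 12.1801 ≈ 0.08210113

0.082101


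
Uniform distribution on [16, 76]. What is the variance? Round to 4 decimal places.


Var = (b-a)^2 / 12
(b-a)^2 = (76 - 16)^2 = 3600
Var = 3600/12 = 300

300.0000


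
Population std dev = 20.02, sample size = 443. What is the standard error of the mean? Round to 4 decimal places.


SE = sigma / sqrt(n)
sqrt(443) ≈ 21.047565
SE = 20.02 / 21.047565 ≈ 0.951179

0.9512


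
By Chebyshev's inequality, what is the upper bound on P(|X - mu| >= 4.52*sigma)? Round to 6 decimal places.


P <= 1/k^2
k^2 = 4.52^2 = 20.4304
1/k^2 = 1 / 20.4304 ≈ 0.04894667

0.048947


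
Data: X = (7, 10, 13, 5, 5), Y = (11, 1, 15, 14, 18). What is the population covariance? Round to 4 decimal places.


Cov = (1/n)*sum((xi-xbar)(yi-ybar))
n = 5, xbar = 40/5 = 8, ybar = 59/5 = 11.8
sum((xi-xbar)(yi-ybar)) = -30
Cov = -30 / 5 = -6

-6.0000


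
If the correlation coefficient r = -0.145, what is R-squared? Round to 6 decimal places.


R^2 = r^2 = (-0.145)^2 = 0.021025

0.021025


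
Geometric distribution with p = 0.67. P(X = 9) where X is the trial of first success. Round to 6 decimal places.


P = (1-p)^(k-1) * p
(1-p)^(k-1) = 0.33^8 ≈ 0.0001406409
P = 0.0001406409 * 0.67 ≈ 0.00009422938

0.000094


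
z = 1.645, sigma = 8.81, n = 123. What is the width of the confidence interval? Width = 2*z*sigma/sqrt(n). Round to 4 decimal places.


width = 2*z*sigma/sqrt(n)
2*z*sigma = 2 * 1.645 * 8.81 = 28.9849
sqrt(123) ≈ 11.090537
width = 28.9849 / 11.090537 ≈ 2.613480

2.6135


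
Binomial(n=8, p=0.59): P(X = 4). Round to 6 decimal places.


P = C(n,k) * p^k * (1-p)^(n-k)
C(8,4) = 70
p^k = 0.59^4 ≈ 0.1211736
(1-p)^(n-k) = 0.41^4 = 0.02825761
P = 70 * 0.1211736 * 0.02825761 ≈ 0.239685

0.239685


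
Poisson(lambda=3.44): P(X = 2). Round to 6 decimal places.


P = e^(-lam) * lam^k / k!
e^(-3.44) ≈ 0.03206469
lam^k = 3.44^2 = 11.8336
k! = 2! = 2
P = 0.03206469 * 11.8336 / 2 ≈ 0.189720

0.189720


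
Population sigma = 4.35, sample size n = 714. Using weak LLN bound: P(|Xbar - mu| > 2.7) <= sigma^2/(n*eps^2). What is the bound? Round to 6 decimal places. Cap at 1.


bound = min(1, sigma^2/(n*eps^2))
sigma^2 = 4.35^2 = 18.9225
n*eps^2 = 714 * 2.7^2 = 714 * 7.29 = 5205.06
sigma^2/(n*eps^2) = 18.9225 / 5205.06 ≈ 0.00363540

0.003635


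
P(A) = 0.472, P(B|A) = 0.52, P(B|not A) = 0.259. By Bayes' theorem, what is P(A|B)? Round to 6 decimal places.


P(A|B) = P(B|A)*P(A) / P(B), P(B) = P(B|A)*P(A) + P(B|not A)*P(not A)
P(B|A)*P(A) = 0.52 * 0.472 = 0.24544
P(B|not A)*P(not A) = 0.259 * 0.528 = 0.136752
P(B) = 0.24544 + 0.136752 = 0.382192
P(A|B) = 0.24544 / 0.382192 ≈ 0.64219031

0.642190


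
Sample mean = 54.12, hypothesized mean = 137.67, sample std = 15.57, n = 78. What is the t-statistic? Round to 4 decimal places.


t = (xbar - mu0) / (s/sqrt(n))
xbar - mu0 = 54.12 - 137.67 = -83.55
sqrt(78) ≈ 8.83176087
s/sqrt(n) = 15.57 / 8.83176087 ≈ 1.76295534
t = -83.55 / 1.76295534 ≈ -47.392012

-47.3920


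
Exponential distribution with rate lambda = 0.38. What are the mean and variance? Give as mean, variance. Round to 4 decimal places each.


mean = 1/lam, var = 1/lam^2
mean = 1 / 0.38 = 50/19 ≈ 2.631579
lam^2 = 0.38^2 = 0.1444
var = 1 / 0.1444 = 2500/361 ≈ 6.925208

2.6316, 6.9252


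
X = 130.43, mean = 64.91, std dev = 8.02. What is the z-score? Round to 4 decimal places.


z = (X - mu) / sigma
X - mu = 130.43 - 64.91 = 65.52
z = 65.52 / 8.02 = 3276/401 ≈ 8.169576

8.1696


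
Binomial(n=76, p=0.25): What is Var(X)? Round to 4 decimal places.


Var = n*p*(1-p) = 76 * 0.25 * 0.75 = 14.25

14.2500


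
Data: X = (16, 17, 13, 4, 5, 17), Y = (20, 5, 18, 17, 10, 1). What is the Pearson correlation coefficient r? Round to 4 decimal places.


r = sum((xi-xbar)(yi-ybar)) / sqrt(sum((xi-xbar)^2) * sum((yi-ybar)^2))
n = 6, xbar = 72/6 = 12, ybar = 71/6 ≈ 11.833333
Sxy = sum((xi-xbar)(yi-ybar)) = -78
Sxx = sum((xi-xbar)^2) = 180
Syy = sum((yi-ybar)^2) = 1793/6 ≈ 298.833333
sqrt(Sxx*Syy) ≈ 231.926713
r = Sxy / sqrt(Sxx*Syy) = -78 / 231.926713 ≈ -0.336313

-0.3363


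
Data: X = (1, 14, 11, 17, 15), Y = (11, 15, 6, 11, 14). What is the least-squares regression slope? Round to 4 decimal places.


b = sum((xi-xbar)(yi-ybar)) / sum((xi-xbar)^2)
n = 5, xbar = 58/5 = 11.6, ybar = 57/5 = 11.4
Sxy = sum((xi-xbar)(yi-ybar)) = 22.8
Sxx = sum((xi-xbar)^2) = 159.2
b = Sxy / Sxx = 57/398 ≈ 0.143216

0.1432


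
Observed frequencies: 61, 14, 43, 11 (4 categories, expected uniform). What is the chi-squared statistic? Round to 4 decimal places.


chi2 = sum((O-E)^2/E), E = total/4
total = 129, E = 129/4 = 32.25
(61 - 32.25)^2 / 32.25 = 826.5625 / 32.25 = 13225/516 ≈ 25.629845
(14 - 32.25)^2 / 32.25 = 333.0625 / 32.25 = 5329/516 ≈ 10.327519
(43 - 32.25)^2 / 32.25 = 115.5625 / 32.25 = 43/12 ≈ 3.583333
(11 - 32.25)^2 / 32.25 = 451.5625 / 32.25 = 7225/516 ≈ 14.001938
chi2 = 6907/129 ≈ 53.542636

53.5426


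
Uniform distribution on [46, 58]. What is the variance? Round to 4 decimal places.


Var = (b-a)^2 / 12
(b-a)^2 = (58 - 46)^2 = 144
Var = 144/12 = 12

12.0000


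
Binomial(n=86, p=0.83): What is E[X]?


E[X] = n*p = 86 * 0.83 = 71.38

71.38


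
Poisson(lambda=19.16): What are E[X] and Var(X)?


E[X] = Var(X) = lambda = 19.16

19.16, 19.16


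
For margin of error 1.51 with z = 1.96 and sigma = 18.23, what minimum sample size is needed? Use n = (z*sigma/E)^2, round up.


z*sigma/E = 1.96 * 18.23 / 1.51 = 89327/3775 ≈ 23.662781
(z*sigma/E)^2 ≈ 559.927226
round up: n = 560

560


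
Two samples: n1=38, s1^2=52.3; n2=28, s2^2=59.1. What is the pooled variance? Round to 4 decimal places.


sp^2 = ((n1-1)*s1^2 + (n2-1)*s2^2)/(n1+n2-2)
(n1-1)*s1^2 = 37 * 52.3 = 1935.1
(n2-1)*s2^2 = 27 * 59.1 = 1595.7
numerator = 1935.1 + 1595.7 = 3530.8
n1+n2-2 = 64
sp^2 = 3530.8 / 64 = 55.16875

55.1688


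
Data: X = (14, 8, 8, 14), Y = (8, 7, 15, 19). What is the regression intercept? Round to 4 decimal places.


a = ybar - b*xbar, where b = sum((xi-xbar)(yi-ybar)) / sum((xi-xbar)^2)
n = 4, xbar = 44/4 = 11, ybar = 49/4 = 12.25
Sxy = sum((xi-xbar)(yi-ybar)) = 15
Sxx = sum((xi-xbar)^2) = 36
b = Sxy / Sxx = 5/12 ≈ 0.416667
a = 12.25 - 0.416667 * 11 = 23/3 ≈ 7.666667

7.6667


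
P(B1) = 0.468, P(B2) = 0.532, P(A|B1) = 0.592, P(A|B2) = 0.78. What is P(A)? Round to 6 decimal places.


P(A) = P(A|B1)*P(B1) + P(A|B2)*P(B2)
P(A|B1)*P(B1) = 0.592 * 0.468 = 0.277056
P(A|B2)*P(B2) = 0.78 * 0.532 = 0.41496
P(A) = 0.277056 + 0.41496 = 0.692016

0.692016


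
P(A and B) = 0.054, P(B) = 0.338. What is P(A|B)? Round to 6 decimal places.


P(A|B) = P(A and B) / P(B) = 0.054 / 0.338 = 27/169 ≈ 0.15976331

0.159763


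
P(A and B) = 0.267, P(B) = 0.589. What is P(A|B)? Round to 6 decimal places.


P(A|B) = P(A and B) / P(B) = 0.267 / 0.589 = 267/589 ≈ 0.45331070

0.453311


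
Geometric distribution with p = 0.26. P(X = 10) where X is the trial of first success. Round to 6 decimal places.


P = (1-p)^(k-1) * p
(1-p)^(k-1) = 0.74^9 ≈ 0.06654041
P = 0.06654041 * 0.26 ≈ 0.01730051

0.017301


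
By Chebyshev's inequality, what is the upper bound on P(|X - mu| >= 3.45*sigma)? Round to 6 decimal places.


P <= 1/k^2
k^2 = 3.45^2 = 11.9025
1/k^2 = 1 / 11.9025 = 400/4761 ≈ 0.08401596

0.084016


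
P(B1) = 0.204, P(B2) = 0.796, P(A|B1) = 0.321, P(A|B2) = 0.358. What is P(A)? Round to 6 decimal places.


P(A) = P(A|B1)*P(B1) + P(A|B2)*P(B2)
P(A|B1)*P(B1) = 0.321 * 0.204 = 0.065484
P(A|B2)*P(B2) = 0.358 * 0.796 = 0.284968
P(A) = 0.065484 + 0.284968 = 0.350452

0.350452


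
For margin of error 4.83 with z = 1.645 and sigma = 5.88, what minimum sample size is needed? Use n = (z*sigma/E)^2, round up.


z*sigma/E = 1.645 * 5.88 / 4.83 = 2303/1150 ≈ 2.002609
(z*sigma/E)^2 ≈ 4.010442
round up: n = 5

5


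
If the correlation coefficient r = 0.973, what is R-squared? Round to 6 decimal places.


R^2 = r^2 = (0.973)^2 = 0.946729

0.946729


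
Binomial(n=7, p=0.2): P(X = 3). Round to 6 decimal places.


P = C(n,k) * p^k * (1-p)^(n-k)
C(7,3) = 35
p^k = 0.2^3 = 0.008
(1-p)^(n-k) = 0.8^4 = 0.4096
P = 35 * 0.008 * 0.4096 = 0.114688

0.114688


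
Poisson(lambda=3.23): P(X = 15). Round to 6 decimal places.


P = e^(-lam) * lam^k / k!
e^(-3.23) ≈ 0.03955750
lam^k = 3.23^15 ≈ 43454807.958212
k! = 15! = 1307674368000
P = 0.03955750 * 43454807.958212 / 1307674368000 ≈ 0.000001

0.000001


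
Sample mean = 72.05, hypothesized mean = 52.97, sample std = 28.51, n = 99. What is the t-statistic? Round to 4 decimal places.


t = (xbar - mu0) / (s/sqrt(n))
xbar - mu0 = 72.05 - 52.97 = 19.08
sqrt(99) ≈ 9.94987437
s/sqrt(n) = 28.51 / 9.94987437 ≈ 2.86536281
t = 19.08 / 2.86536281 ≈ 6.658843

6.6588


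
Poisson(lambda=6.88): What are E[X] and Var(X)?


E[X] = Var(X) = lambda = 6.88

6.88, 6.88


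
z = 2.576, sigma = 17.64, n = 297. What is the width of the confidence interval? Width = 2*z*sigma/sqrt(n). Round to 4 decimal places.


width = 2*z*sigma/sqrt(n)
2*z*sigma = 2 * 2.576 * 17.64 = 90.88128
sqrt(297) ≈ 17.233688
width = 90.88128 / 17.233688 ≈ 5.273467

5.2735


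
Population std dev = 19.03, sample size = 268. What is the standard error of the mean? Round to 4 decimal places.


SE = sigma / sqrt(n)
sqrt(268) ≈ 16.370706
SE = 19.03 / 16.370706 ≈ 1.162442

1.1624


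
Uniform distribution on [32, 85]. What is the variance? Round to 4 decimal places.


Var = (b-a)^2 / 12
(b-a)^2 = (85 - 32)^2 = 2809
Var = 2809/12 ≈ 234.083333

234.0833


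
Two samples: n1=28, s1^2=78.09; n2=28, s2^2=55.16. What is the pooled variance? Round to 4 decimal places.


sp^2 = ((n1-1)*s1^2 + (n2-1)*s2^2)/(n1+n2-2)
(n1-1)*s1^2 = 27 * 78.09 = 2108.43
(n2-1)*s2^2 = 27 * 55.16 = 1489.32
numerator = 2108.43 + 1489.32 = 3597.75
n1+n2-2 = 54
sp^2 = 3597.75 / 54 = 66.625

66.6250


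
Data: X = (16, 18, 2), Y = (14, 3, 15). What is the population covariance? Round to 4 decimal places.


Cov = (1/n)*sum((xi-xbar)(yi-ybar))
n = 3, xbar = 36/3 = 12, ybar = 32/3 ≈ 10.666667
sum((xi-xbar)(yi-ybar)) = -76
Cov = -76 / 3 = -76/3 ≈ -25.333333

-25.3333


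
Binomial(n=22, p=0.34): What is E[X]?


E[X] = n*p = 22 * 0.34 = 7.48

7.48


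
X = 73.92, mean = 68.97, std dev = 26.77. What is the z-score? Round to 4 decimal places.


z = (X - mu) / sigma
X - mu = 73.92 - 68.97 = 4.95
z = 4.95 / 26.77 = 495/2677 ≈ 0.184908

0.1849
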